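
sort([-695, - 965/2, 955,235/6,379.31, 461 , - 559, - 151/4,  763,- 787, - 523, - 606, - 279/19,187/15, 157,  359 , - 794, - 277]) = [ - 794, - 787, - 695, - 606 , - 559, - 523, - 965/2 , - 277, - 151/4,-279/19,  187/15,  235/6, 157, 359 , 379.31,  461, 763,955 ]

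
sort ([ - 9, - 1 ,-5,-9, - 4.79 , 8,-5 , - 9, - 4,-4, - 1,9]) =[ - 9,-9, - 9,- 5, - 5,-4.79, - 4, - 4,-1, - 1, 8,9]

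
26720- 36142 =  - 9422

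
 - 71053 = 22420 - 93473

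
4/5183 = 4/5183 = 0.00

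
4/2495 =4/2495=0.00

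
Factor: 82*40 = 3280=2^4*5^1*41^1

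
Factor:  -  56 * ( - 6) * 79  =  2^4 * 3^1 * 7^1 * 79^1=26544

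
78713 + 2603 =81316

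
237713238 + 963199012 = 1200912250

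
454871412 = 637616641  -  182745229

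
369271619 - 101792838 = 267478781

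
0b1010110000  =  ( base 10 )688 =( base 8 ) 1260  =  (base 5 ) 10223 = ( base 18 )224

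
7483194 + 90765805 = 98248999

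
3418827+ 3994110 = 7412937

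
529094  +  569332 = 1098426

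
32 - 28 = 4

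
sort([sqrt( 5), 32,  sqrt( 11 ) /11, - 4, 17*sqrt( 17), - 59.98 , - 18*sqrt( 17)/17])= [ - 59.98,  -  18*sqrt( 17) /17, - 4, sqrt( 11)/11, sqrt( 5), 32,17*sqrt( 17) ] 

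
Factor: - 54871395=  - 3^1*5^1 * 31^1*197^1*599^1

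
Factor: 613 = 613^1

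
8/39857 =8/39857 = 0.00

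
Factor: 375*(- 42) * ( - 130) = 2047500  =  2^2*3^2 * 5^4*7^1*13^1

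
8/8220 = 2/2055 = 0.00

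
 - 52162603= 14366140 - 66528743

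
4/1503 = 4/1503 = 0.00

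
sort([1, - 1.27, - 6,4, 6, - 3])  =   [ - 6, -3, - 1.27,  1, 4,6] 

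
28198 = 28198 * 1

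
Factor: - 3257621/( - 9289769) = 17^(-1 )*23^( - 2)*179^1*1033^ ( - 1)*18199^1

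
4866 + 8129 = 12995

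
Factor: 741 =3^1*13^1*19^1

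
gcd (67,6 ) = 1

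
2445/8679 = 815/2893 = 0.28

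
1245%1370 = 1245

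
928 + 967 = 1895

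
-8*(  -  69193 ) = 553544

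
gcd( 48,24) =24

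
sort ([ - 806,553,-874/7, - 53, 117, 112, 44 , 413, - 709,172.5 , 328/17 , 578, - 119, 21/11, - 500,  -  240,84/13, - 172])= [ - 806, - 709, - 500, - 240,-172, - 874/7, - 119,-53, 21/11, 84/13,328/17 , 44, 112,117,  172.5, 413, 553, 578 ] 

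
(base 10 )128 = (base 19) 6E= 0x80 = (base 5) 1003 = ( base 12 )a8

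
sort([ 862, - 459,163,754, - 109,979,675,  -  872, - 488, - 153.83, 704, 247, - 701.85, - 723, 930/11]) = [ - 872, - 723, - 701.85, - 488, -459,-153.83,-109, 930/11, 163,247, 675, 704,754, 862, 979]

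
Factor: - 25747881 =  - 3^1*1721^1 *4987^1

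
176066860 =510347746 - 334280886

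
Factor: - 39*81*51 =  - 3^6*13^1 * 17^1= - 161109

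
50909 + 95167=146076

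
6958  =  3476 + 3482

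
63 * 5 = 315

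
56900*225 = 12802500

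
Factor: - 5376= - 2^8*3^1*7^1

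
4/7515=4/7515 = 0.00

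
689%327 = 35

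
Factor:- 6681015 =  - 3^3*5^1*11^2*409^1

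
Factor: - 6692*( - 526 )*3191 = 11232294472=2^3 * 7^1*239^1*263^1*3191^1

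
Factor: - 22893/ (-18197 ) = 39/31 = 3^1*13^1 * 31^( - 1 ) 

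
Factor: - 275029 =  - 229^1 * 1201^1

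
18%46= 18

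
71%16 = 7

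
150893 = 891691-740798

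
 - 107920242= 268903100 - 376823342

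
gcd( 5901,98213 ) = 1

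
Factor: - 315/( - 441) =5/7=5^1 * 7^( -1 ) 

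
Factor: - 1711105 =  - 5^1 * 11^1 * 53^1 * 587^1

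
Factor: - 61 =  - 61^1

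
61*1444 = 88084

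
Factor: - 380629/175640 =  - 2^( - 3)*5^( - 1)*4391^( - 1) * 380629^1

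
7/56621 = 7/56621 = 0.00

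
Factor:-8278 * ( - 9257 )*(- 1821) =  - 139542221166=- 2^1*3^1*607^1*4139^1*9257^1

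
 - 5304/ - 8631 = 1768/2877 = 0.61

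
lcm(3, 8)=24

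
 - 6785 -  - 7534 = 749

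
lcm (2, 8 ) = 8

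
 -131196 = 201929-333125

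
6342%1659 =1365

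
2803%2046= 757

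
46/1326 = 23/663 =0.03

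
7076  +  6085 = 13161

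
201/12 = 67/4 = 16.75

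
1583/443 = 1583/443 = 3.57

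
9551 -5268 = 4283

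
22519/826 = 27 + 31/118 = 27.26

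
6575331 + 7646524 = 14221855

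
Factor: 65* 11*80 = 2^4*5^2 * 11^1* 13^1 = 57200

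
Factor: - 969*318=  - 308142 = - 2^1*3^2*17^1*19^1 * 53^1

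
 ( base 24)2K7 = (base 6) 11331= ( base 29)1RF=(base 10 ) 1639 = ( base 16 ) 667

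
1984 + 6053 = 8037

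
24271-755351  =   - 731080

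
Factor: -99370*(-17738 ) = 2^2*5^1*7^2*19^1*181^1*523^1 = 1762625060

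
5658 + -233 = 5425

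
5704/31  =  184 =184.00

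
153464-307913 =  - 154449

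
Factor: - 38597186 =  - 2^1*1637^1*11789^1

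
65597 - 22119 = 43478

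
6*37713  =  226278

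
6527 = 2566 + 3961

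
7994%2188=1430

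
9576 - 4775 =4801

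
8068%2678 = 34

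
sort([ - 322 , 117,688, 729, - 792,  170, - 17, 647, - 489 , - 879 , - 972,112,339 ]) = [ - 972, - 879,-792, - 489, - 322, - 17, 112,117,170 , 339, 647,688, 729]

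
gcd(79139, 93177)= 1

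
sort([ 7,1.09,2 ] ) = [1.09,2,7]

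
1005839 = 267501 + 738338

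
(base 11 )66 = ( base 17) 44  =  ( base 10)72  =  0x48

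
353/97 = 353/97  =  3.64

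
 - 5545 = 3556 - 9101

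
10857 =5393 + 5464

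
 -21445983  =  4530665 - 25976648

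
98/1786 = 49/893 = 0.05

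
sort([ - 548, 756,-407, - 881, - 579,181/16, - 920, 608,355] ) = [ - 920,-881, - 579, - 548, - 407, 181/16, 355, 608 , 756]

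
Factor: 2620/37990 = 2^1 *29^ (  -  1) = 2/29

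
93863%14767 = 5261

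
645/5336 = 645/5336 = 0.12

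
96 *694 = 66624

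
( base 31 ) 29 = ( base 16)47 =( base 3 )2122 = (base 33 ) 25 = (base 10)71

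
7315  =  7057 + 258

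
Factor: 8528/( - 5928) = - 82/57=-2^1*3^ ( - 1 )*19^( - 1)* 41^1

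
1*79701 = 79701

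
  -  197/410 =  - 197/410 = - 0.48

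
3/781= 3/781 = 0.00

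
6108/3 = 2036 = 2036.00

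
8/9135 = 8/9135 = 0.00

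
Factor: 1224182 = 2^1*  37^1*71^1* 233^1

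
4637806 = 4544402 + 93404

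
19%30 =19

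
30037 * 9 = 270333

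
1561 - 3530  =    -  1969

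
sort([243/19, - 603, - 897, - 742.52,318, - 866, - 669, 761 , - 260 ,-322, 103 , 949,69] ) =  [ -897, - 866, - 742.52,  -  669, - 603,-322,-260, 243/19 , 69,103, 318, 761, 949]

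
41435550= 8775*4722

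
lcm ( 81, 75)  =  2025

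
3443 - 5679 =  - 2236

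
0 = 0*8585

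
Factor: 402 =2^1 * 3^1 * 67^1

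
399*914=364686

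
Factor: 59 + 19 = 2^1*3^1*13^1 = 78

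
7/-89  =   - 7/89  =  -0.08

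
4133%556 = 241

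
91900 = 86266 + 5634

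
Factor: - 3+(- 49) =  - 2^2*13^1 = - 52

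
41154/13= 41154/13 =3165.69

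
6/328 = 3/164 = 0.02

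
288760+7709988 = 7998748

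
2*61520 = 123040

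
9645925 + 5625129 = 15271054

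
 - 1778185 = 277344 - 2055529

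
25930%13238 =12692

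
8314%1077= 775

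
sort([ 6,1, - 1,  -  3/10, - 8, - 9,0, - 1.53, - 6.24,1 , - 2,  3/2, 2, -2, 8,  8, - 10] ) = [ -10,  -  9, - 8, - 6.24, - 2, - 2, - 1.53, -1, - 3/10, 0,1,1,3/2,2 , 6,8,8]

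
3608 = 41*88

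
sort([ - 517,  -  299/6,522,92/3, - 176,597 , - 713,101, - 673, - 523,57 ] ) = [ - 713 ,  -  673, - 523,  -  517, - 176, - 299/6,  92/3,57, 101,522, 597 ] 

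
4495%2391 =2104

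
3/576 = 1/192 = 0.01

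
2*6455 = 12910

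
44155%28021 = 16134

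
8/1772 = 2/443 = 0.00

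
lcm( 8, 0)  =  0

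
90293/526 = 171+347/526 = 171.66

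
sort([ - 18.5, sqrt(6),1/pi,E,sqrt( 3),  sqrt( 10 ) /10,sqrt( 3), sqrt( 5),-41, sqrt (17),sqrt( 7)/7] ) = [ - 41 , - 18.5,  sqrt( 10)/10, 1/pi,sqrt( 7)/7, sqrt( 3), sqrt( 3 ), sqrt(5),sqrt( 6 ),E,sqrt( 17 )]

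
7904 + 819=8723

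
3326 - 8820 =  - 5494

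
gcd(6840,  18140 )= 20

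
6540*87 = 568980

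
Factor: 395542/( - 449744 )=  -  2^( - 3 )*7^1* 19^1*1487^1*28109^(-1 ) = -197771/224872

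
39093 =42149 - 3056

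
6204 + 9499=15703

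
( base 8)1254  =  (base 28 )oc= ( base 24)14C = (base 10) 684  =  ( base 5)10214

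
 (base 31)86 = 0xFE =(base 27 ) 9B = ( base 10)254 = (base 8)376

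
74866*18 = 1347588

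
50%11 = 6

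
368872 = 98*3764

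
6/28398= 1/4733 = 0.00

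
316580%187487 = 129093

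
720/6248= 90/781=0.12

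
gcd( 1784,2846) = 2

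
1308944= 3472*377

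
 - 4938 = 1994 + -6932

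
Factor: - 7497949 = -1109^1*6761^1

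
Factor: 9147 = 3^1*3049^1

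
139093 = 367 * 379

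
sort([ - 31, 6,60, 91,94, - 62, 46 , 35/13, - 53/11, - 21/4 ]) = [ - 62, - 31,  -  21/4,- 53/11,35/13, 6, 46, 60, 91,94 ] 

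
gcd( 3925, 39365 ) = 5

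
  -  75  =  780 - 855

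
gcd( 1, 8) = 1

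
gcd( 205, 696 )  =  1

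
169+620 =789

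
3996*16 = 63936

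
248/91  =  2 + 66/91 = 2.73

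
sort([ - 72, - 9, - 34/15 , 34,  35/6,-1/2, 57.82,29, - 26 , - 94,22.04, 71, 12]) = [ - 94, - 72, - 26, - 9, - 34/15, - 1/2, 35/6,12,22.04, 29, 34 , 57.82,  71 ]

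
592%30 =22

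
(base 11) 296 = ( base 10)347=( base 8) 533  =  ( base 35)9w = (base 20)H7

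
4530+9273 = 13803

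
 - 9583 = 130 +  - 9713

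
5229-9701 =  - 4472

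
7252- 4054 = 3198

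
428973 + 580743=1009716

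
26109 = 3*8703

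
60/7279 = 60/7279 = 0.01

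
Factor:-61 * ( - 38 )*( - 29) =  - 67222 = - 2^1 * 19^1 * 29^1*61^1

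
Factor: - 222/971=  -  2^1*3^1 * 37^1*971^ ( - 1)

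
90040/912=98+83/114   =  98.73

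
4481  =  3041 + 1440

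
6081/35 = 173 + 26/35 = 173.74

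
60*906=54360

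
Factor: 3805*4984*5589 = 2^3 * 3^5*5^1*7^1*23^1*89^1*761^1 = 105990466680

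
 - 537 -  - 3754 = 3217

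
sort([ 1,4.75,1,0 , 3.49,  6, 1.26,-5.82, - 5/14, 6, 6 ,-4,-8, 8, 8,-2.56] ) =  [ - 8,-5.82,-4, - 2.56,-5/14, 0,1, 1,  1.26,3.49, 4.75, 6,6,6, 8,8] 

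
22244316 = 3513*6332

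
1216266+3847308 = 5063574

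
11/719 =11/719 = 0.02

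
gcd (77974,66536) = 2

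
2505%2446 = 59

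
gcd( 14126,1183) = 7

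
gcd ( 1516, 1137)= 379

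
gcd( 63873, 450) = 9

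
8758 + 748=9506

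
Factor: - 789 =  - 3^1 * 263^1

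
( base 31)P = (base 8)31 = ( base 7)34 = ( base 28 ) p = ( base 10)25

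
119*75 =8925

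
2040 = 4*510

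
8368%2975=2418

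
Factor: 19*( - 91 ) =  - 1729 =- 7^1*13^1*19^1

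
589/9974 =589/9974 = 0.06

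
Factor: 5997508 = 2^2*11^1*31^1 *4397^1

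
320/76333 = 320/76333  =  0.00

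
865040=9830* 88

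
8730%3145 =2440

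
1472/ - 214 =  - 736/107= -6.88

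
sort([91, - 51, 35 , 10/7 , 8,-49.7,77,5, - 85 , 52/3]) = [ - 85,-51, - 49.7,10/7 , 5, 8,  52/3, 35, 77,91]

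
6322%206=142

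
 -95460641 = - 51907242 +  - 43553399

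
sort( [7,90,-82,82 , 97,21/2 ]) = [-82,  7,  21/2,  82,90, 97]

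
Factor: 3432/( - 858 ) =- 4=- 2^2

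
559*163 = 91117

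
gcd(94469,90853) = 1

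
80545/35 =16109/7 = 2301.29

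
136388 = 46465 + 89923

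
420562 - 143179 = 277383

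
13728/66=208 = 208.00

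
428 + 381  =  809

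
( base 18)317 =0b1111100101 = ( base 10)997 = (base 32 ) V5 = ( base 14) 513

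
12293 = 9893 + 2400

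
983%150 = 83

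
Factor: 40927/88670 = 2^( - 1 )*5^(  -  1 ) * 8867^(-1 )*40927^1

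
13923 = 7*1989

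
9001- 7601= 1400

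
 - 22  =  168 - 190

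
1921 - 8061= - 6140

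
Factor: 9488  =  2^4 *593^1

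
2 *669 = 1338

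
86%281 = 86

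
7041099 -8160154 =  - 1119055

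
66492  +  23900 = 90392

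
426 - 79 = 347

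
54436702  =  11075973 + 43360729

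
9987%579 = 144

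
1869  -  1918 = -49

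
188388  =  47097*4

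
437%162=113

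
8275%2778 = 2719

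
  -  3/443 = -3/443 = - 0.01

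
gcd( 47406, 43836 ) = 6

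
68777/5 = 13755 + 2/5 = 13755.40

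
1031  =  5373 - 4342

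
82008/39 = 27336/13 = 2102.77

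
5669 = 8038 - 2369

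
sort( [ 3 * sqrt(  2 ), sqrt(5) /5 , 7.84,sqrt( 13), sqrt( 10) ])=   [sqrt(5)/5,sqrt( 10 ), sqrt( 13), 3*sqrt(2),7.84]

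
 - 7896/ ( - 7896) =1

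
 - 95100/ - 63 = 1509+ 11/21= 1509.52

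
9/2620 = 9/2620 = 0.00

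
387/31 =12 + 15/31  =  12.48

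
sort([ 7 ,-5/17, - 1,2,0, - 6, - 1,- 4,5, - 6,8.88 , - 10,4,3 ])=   [  -  10, - 6, - 6, - 4, - 1,-1, - 5/17, 0, 2,3 , 4,  5,  7,8.88]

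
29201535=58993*495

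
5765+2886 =8651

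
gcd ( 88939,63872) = 1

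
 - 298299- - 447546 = 149247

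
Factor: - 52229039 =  - 41^1 * 1273879^1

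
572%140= 12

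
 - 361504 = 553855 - 915359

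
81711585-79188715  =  2522870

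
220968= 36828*6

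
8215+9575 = 17790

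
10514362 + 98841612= 109355974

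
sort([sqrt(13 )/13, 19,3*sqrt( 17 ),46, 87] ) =[sqrt( 13 ) /13,3*sqrt (17 ), 19, 46, 87]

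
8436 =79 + 8357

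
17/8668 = 17/8668 = 0.00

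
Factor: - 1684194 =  - 2^1*3^1*280699^1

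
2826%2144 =682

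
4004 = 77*52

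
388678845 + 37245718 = 425924563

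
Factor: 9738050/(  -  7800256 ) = -2^(-5 )*5^2*7^1*307^ ( - 1) * 397^( - 1)*27823^1 = -  4869025/3900128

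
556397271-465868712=90528559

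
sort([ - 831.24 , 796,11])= [ - 831.24,  11, 796]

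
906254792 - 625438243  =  280816549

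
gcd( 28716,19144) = 9572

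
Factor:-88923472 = -2^4*11^1*67^1*7541^1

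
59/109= 59/109 = 0.54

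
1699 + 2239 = 3938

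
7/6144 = 7/6144 = 0.00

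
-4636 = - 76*61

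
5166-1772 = 3394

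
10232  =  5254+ 4978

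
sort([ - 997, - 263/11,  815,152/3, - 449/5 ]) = [ -997,-449/5, - 263/11, 152/3, 815 ] 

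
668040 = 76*8790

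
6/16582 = 3/8291   =  0.00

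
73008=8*9126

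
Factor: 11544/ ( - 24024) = - 37/77=- 7^ ( - 1)*11^( - 1 ) * 37^1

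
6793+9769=16562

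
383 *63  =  24129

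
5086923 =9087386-4000463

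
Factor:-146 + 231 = 5^1 * 17^1 = 85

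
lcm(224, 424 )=11872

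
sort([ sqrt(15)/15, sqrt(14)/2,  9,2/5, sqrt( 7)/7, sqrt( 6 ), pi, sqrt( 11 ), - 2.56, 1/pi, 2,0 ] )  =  [-2.56,0,sqrt ( 15)/15,1/pi,sqrt(7 ) /7,  2/5, sqrt( 14)/2,2, sqrt ( 6), pi,sqrt( 11), 9]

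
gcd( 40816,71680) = 16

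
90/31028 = 45/15514=0.00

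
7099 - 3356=3743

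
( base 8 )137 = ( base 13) 74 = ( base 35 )2P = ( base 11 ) 87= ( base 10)95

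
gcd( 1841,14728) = 1841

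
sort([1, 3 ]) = [ 1,3]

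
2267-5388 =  - 3121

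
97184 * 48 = 4664832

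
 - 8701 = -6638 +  - 2063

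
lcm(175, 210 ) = 1050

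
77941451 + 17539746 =95481197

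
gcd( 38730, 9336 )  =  6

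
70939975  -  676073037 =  - 605133062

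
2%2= 0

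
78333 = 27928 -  - 50405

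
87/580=3/20 = 0.15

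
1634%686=262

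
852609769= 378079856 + 474529913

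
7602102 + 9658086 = 17260188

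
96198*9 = 865782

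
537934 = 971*554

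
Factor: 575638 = 2^1*7^1*41117^1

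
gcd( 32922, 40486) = 62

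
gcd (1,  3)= 1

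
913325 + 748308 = 1661633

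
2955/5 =591 =591.00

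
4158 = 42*99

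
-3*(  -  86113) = 258339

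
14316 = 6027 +8289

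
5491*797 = 4376327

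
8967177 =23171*387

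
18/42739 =18/42739= 0.00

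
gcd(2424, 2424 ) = 2424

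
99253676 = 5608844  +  93644832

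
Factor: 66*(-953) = -62898 = - 2^1*3^1*11^1 * 953^1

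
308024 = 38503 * 8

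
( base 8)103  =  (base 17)3G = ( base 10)67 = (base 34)1x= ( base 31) 25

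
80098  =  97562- 17464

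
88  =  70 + 18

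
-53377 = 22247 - 75624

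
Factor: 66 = 2^1*3^1*11^1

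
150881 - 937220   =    -  786339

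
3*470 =1410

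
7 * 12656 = 88592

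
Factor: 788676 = 2^2*3^1*7^1*41^1*229^1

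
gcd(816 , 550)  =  2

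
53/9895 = 53/9895  =  0.01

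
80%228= 80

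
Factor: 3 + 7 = 10 = 2^1*5^1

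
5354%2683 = 2671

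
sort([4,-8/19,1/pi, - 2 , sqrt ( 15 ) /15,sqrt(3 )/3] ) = [ - 2,-8/19, sqrt( 15)/15,1/pi,  sqrt (3)/3,4]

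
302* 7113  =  2148126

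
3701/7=3701/7 = 528.71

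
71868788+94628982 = 166497770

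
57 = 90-33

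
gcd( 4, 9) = 1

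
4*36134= 144536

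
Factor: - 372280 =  - 2^3*5^1*41^1*227^1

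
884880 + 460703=1345583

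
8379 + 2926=11305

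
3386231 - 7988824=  - 4602593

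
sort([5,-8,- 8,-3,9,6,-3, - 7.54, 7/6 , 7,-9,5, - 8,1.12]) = [-9 , - 8 , - 8, - 8,- 7.54,-3, - 3,1.12 , 7/6,5,5,6,7,9]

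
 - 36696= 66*( - 556)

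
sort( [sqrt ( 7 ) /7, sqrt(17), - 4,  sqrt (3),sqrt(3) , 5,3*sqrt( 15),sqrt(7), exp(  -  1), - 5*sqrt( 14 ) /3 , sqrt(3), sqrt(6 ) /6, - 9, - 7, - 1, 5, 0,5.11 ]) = [-9, - 7, - 5*sqrt(14) /3, - 4, - 1,0,  exp(  -  1 ), sqrt( 7 ) /7,sqrt(6)/6,sqrt( 3), sqrt(3 ), sqrt( 3) , sqrt(7 ), sqrt(17 ),  5, 5, 5.11, 3*sqrt(15 )] 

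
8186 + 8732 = 16918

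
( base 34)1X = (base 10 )67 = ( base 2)1000011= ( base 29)29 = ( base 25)2H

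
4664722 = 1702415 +2962307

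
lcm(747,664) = 5976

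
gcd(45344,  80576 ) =32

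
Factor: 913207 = 929^1 * 983^1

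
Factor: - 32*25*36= - 28800 = - 2^7*3^2*5^2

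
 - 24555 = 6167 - 30722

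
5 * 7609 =38045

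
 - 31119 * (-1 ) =31119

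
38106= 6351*6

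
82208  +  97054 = 179262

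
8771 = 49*179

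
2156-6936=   -  4780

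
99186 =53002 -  - 46184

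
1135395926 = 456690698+678705228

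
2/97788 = 1/48894 = 0.00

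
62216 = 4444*14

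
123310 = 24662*5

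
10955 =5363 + 5592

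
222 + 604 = 826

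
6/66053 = 6/66053 = 0.00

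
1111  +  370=1481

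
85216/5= 17043  +  1/5  =  17043.20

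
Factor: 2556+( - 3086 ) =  - 2^1*5^1*53^1 = -  530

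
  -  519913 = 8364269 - 8884182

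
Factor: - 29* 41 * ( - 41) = 48749 = 29^1*41^2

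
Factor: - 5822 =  - 2^1*41^1*71^1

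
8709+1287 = 9996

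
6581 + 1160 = 7741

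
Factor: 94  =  2^1*47^1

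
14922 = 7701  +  7221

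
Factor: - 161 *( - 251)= 40411 = 7^1*23^1 * 251^1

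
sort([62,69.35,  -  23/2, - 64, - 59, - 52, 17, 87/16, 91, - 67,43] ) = [ - 67,-64, - 59,-52, - 23/2,87/16, 17, 43,62,  69.35,91]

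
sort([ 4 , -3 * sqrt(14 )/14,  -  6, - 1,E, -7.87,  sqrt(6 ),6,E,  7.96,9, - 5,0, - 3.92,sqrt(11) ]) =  [  -  7.87, - 6,-5, - 3.92,  -  1,  -  3*sqrt(14 )/14,0,sqrt(6),E,E,sqrt(11),4 , 6, 7.96,9]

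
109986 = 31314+78672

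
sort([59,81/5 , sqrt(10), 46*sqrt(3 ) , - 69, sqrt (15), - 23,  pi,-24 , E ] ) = [ - 69 , - 24, - 23,E , pi , sqrt( 10 ),sqrt(15), 81/5 , 59 , 46*sqrt ( 3) ] 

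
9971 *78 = 777738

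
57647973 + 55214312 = 112862285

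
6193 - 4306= 1887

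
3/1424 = 3/1424=0.00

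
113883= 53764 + 60119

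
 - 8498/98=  - 87 + 2/7  =  - 86.71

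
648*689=446472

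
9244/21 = 440 + 4/21 = 440.19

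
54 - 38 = 16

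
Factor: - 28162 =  - 2^1*14081^1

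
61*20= 1220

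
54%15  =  9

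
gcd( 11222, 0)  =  11222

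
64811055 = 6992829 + 57818226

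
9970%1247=1241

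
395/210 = 1 + 37/42 = 1.88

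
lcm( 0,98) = 0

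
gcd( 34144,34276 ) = 44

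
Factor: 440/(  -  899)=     -  2^3* 5^1*11^1*29^(- 1)*31^( - 1)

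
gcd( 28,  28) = 28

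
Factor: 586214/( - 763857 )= - 2^1 *3^( - 3) * 19^( - 1 )*1489^(  -  1 ) * 293107^1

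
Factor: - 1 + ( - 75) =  - 2^2 * 19^1=- 76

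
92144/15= 6142 + 14/15 = 6142.93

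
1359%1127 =232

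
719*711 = 511209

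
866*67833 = 58743378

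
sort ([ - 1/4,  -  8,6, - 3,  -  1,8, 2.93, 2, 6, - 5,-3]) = [-8, - 5,- 3, - 3, - 1, - 1/4, 2 , 2.93 , 6, 6, 8 ]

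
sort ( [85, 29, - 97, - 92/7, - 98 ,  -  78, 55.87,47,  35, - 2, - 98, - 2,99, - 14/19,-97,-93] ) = [ - 98, - 98, - 97, - 97, - 93 ,-78, -92/7, - 2, - 2, -14/19,  29,35,  47,55.87, 85,99 ] 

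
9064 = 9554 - 490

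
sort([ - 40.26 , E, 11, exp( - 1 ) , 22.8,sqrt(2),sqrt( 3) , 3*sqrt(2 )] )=[ - 40.26,  exp( - 1),sqrt( 2), sqrt(3 ),E,3*sqrt(2), 11,22.8 ] 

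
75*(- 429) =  - 32175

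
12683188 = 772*16429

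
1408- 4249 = -2841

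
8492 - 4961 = 3531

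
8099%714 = 245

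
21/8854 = 21/8854 = 0.00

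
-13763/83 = -13763/83 = - 165.82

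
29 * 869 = 25201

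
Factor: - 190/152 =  - 5/4=- 2^ ( - 2 )*5^1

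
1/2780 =1/2780 = 0.00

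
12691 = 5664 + 7027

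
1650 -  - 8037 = 9687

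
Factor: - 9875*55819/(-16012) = 2^( - 2)*5^3 * 79^1*4003^( - 1) * 55819^1 = 551212625/16012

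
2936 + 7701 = 10637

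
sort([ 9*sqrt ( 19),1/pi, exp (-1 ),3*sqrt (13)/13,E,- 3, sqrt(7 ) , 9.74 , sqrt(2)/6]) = [-3,sqrt( 2) /6,  1/pi, exp (-1),3 * sqrt(13 )/13,sqrt(7 ) , E, 9.74 , 9*sqrt( 19) ] 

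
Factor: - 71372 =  - 2^2*7^1* 2549^1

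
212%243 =212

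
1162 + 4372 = 5534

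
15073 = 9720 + 5353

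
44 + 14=58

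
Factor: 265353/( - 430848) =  - 2^( - 8)*3^( - 1 )*11^1*43^1 = - 473/768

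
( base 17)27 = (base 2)101001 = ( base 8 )51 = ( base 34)17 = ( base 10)41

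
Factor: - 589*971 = -19^1*31^1 *971^1 = - 571919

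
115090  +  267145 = 382235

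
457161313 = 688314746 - 231153433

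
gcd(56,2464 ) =56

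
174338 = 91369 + 82969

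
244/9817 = 244/9817 = 0.02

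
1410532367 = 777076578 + 633455789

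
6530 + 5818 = 12348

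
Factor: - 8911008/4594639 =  - 2^5*3^2*7^( - 1)*30941^1*656377^( - 1)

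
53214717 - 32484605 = 20730112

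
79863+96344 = 176207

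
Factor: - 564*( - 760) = 2^5*3^1*5^1*19^1*47^1 = 428640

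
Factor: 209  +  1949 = 2^1 * 13^1*83^1 = 2158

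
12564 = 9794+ 2770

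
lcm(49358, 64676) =1875604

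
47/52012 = 47/52012 = 0.00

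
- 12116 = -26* 466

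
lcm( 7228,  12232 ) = 159016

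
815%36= 23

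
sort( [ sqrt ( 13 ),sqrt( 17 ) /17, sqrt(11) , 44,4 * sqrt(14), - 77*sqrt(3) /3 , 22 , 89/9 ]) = [ - 77 * sqrt(3)/3,sqrt( 17)/17,  sqrt( 11 ), sqrt(13),89/9, 4*sqrt(14),  22, 44 ]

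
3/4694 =3/4694 = 0.00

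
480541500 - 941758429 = - 461216929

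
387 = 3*129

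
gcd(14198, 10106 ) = 62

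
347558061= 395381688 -47823627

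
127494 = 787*162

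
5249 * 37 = 194213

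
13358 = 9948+3410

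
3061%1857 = 1204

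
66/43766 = 33/21883 = 0.00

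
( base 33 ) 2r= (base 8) 135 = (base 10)93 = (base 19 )4h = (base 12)79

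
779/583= 779/583 = 1.34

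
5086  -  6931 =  - 1845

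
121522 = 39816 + 81706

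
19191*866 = 16619406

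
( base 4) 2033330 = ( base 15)2AE2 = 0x23fc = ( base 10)9212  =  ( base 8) 21774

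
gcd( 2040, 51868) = 4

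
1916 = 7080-5164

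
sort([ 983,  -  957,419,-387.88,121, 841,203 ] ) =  [- 957, - 387.88, 121,203 , 419,841, 983 ]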